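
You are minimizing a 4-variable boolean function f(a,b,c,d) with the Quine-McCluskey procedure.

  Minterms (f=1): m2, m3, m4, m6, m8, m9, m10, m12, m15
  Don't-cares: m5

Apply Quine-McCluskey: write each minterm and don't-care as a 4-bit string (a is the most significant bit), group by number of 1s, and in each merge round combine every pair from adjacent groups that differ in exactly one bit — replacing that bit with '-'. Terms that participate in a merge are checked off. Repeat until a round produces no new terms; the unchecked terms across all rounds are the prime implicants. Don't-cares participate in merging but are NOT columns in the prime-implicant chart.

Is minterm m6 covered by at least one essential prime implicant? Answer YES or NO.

Round 0: 0010✓ 0011✓ 0100✓ 0101✓ 0110✓ 1000✓ 1001✓ 1010✓ 1100✓ 1111
Round 1: -010 -100 0-10 001- 01-0 010- 1-00 10-0 100-
PIs = {-010, -100, 0-10, 001-, 01-0, 010-, 1-00, 10-0, 100-, 1111}
Coverage chart:
  m2: -010,0-10,001-
  m3: 001- ←essential
  m4: -100,01-0,010-
  m6: 0-10,01-0
  m8: 1-00,10-0,100-
  m9: 100- ←essential
  m10: -010,10-0
  m12: -100,1-00
  m15: 1111 ←essential
Essential: 001-, 100-, 1111

NO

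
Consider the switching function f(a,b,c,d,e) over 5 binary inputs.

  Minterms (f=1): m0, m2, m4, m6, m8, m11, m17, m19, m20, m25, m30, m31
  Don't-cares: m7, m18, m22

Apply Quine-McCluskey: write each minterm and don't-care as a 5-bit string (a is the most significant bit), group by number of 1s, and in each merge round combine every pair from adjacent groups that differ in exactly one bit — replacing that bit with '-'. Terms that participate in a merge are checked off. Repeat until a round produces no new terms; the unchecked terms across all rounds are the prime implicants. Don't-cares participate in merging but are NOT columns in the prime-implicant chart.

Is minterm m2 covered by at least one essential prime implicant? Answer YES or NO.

[col 0] 00000*, 00010*, 00100*, 00110*, 00111*, 01000*, 01011, 10001*, 10010*, 10011*, 10100*, 10110*, 11001*, 11110*, 11111*
[col 1] -0010*, -0100*, -0110*, 0-000, 00-00*, 00-10*, 000-0*, 001-0*, 0011-, 1-001, 1-110, 10-10*, 100-1, 1001-, 101-0*, 1111-
[col 2] -0-10, -01-0, 00--0
Prime implicants: -0-10, -01-0, 0-000, 00--0, 0011-, 01011, 1-001, 1-110, 100-1, 1001-, 1111-
PI chart (minterm → PIs covering it):
  0 | 0-000,00--0
  2 | -0-10,00--0
  4 | -01-0,00--0
  6 | -0-10,-01-0,00--0,0011-
  8 | 0-000  (sole → essential)
  11 | 01011  (sole → essential)
  17 | 1-001,100-1
  19 | 100-1,1001-
  20 | -01-0  (sole → essential)
  25 | 1-001  (sole → essential)
  30 | 1-110,1111-
  31 | 1111-  (sole → essential)
Essential prime implicants: -01-0, 0-000, 01011, 1-001, 1111-

NO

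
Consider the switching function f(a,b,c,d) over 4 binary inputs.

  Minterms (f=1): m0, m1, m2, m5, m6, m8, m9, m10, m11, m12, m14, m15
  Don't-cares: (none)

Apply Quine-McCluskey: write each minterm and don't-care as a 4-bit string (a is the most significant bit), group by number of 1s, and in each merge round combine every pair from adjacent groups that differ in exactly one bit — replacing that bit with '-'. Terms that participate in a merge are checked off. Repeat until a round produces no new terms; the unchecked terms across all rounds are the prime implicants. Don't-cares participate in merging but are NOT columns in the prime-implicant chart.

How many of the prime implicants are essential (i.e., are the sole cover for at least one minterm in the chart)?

4

Round 0: 0000✓ 0001✓ 0010✓ 0101✓ 0110✓ 1000✓ 1001✓ 1010✓ 1011✓ 1100✓ 1110✓ 1111✓
Round 1: -000✓ -001✓ -010✓ -110✓ 0-01 0-10✓ 00-0✓ 000-✓ 1-00✓ 1-10✓ 1-11✓ 10-0✓ 10-1✓ 100-✓ 101-✓ 11-0✓ 111-✓
Round 2: --10 -0-0 -00- 1--0 1-1- 10--
PIs = {--10, -0-0, -00-, 0-01, 1--0, 1-1-, 10--}
Coverage chart:
  m0: -0-0,-00-
  m1: -00-,0-01
  m2: --10,-0-0
  m5: 0-01 ←essential
  m6: --10 ←essential
  m8: -0-0,-00-,1--0,10--
  m9: -00-,10--
  m10: --10,-0-0,1--0,1-1-,10--
  m11: 1-1-,10--
  m12: 1--0 ←essential
  m14: --10,1--0,1-1-
  m15: 1-1- ←essential
Essential: --10, 0-01, 1--0, 1-1-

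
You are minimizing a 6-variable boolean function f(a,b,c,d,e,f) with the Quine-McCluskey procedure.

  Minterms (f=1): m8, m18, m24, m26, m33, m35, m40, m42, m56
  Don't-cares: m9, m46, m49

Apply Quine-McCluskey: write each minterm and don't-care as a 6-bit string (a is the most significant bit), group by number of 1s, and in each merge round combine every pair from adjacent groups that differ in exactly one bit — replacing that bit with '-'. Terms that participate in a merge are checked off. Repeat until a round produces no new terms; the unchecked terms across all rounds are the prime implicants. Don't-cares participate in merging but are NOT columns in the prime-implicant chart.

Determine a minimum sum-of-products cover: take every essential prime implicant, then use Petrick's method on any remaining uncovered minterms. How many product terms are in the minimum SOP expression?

4

size-2^0 implicants → 001000(✓)  001001(✓)  010010(✓)  011000(✓)  011010(✓)  100001(✓)  100011(✓)  101000(✓)  101010(✓)  101110(✓)  110001(✓)  111000(✓)
size-2^1 implicants → -01000(✓)  -11000(✓)  0-1000(✓)  00100-  01-010  0110-0  1-0001  1-1000(✓)  1000-1  101-10  1010-0
size-2^2 implicants → --1000
Unchecked terms (primes): --1000, 00100-, 01-010, 0110-0, 1-0001, 1000-1, 101-10, 1010-0
Minterm coverage:
  m8 ⊆ --1000,00100-
  m18 ⊆ 01-010 [E]
  m24 ⊆ --1000,0110-0
  m26 ⊆ 01-010,0110-0
  m33 ⊆ 1-0001,1000-1
  m35 ⊆ 1000-1 [E]
  m40 ⊆ --1000,1010-0
  m42 ⊆ 101-10,1010-0
  m56 ⊆ --1000 [E]
E = {--1000, 01-010, 1000-1}
Petrick residual → 101-10
Cover = cd'e'f' + a'bd'ef' + ab'c'd'f + ab'cef'  |cover|=4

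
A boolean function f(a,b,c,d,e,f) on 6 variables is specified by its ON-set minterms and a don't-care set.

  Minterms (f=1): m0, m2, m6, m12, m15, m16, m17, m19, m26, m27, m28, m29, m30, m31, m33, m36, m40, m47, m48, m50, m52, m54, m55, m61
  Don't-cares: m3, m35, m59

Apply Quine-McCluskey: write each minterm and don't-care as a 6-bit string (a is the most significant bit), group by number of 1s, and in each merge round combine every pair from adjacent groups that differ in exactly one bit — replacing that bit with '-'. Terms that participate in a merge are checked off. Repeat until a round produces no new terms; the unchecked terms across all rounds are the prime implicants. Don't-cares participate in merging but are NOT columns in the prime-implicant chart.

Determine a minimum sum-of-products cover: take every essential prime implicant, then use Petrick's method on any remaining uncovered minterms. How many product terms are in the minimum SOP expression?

size-2^0 implicants → 000000(✓)  000010(✓)  000011(✓)  000110(✓)  001100(✓)  001111(✓)  010000(✓)  010001(✓)  010011(✓)  011010(✓)  011011(✓)  011100(✓)  011101(✓)  011110(✓)  011111(✓)  100001(✓)  100011(✓)  100100(✓)  101000  101111(✓)  110000(✓)  110010(✓)  110100(✓)  110110(✓)  110111(✓)  111011(✓)  111101(✓)
size-2^1 implicants → -00011  -01111  -10000  -11011  -11101  0-0000  0-0011  0-1100  0-1111  000-10  0000-0  00001-  01-011  0100-1  01000-  011-10(✓)  011-11(✓)  01101-(✓)  0111-0(✓)  0111-1(✓)  01110-(✓)  01111-(✓)  1-0100  1000-1  110-00(✓)  110-10(✓)  1100-0(✓)  1101-0(✓)  11011-
size-2^2 implicants → 011-1-  0111--  110--0
Unchecked terms (primes): -00011, -01111, -10000, -11011, -11101, 0-0000, 0-0011, 0-1100, 0-1111, 000-10, 0000-0, 00001-, 01-011, 0100-1, 01000-, 011-1-, 0111--, 1-0100, 1000-1, 101000, 110--0, 11011-
Minterm coverage:
  m0 ⊆ 0-0000,0000-0
  m2 ⊆ 000-10,0000-0,00001-
  m6 ⊆ 000-10 [E]
  m12 ⊆ 0-1100 [E]
  m15 ⊆ -01111,0-1111
  m16 ⊆ -10000,0-0000,01000-
  m17 ⊆ 0100-1,01000-
  m19 ⊆ 0-0011,01-011,0100-1
  m26 ⊆ 011-1- [E]
  m27 ⊆ -11011,01-011,011-1-
  m28 ⊆ 0-1100,0111--
  m29 ⊆ -11101,0111--
  m30 ⊆ 011-1-,0111--
  m31 ⊆ 0-1111,011-1-,0111--
  m33 ⊆ 1000-1 [E]
  m36 ⊆ 1-0100 [E]
  m40 ⊆ 101000 [E]
  m47 ⊆ -01111 [E]
  m48 ⊆ -10000,110--0
  m50 ⊆ 110--0 [E]
  m52 ⊆ 1-0100,110--0
  m54 ⊆ 110--0,11011-
  m55 ⊆ 11011- [E]
  m61 ⊆ -11101 [E]
E = {-01111, -11101, 0-1100, 000-10, 011-1-, 1-0100, 1000-1, 101000, 110--0, 11011-}
Petrick residual → 0-0000, 0100-1
Cover = b'cdef + bcde'f + a'c'd'e'f' + a'cde'f' + a'b'c'ef' + a'bc'd'f + a'bce + ac'de'f' + ab'c'd'f + ab'cd'e'f' + abc'f' + abc'de  |cover|=12

12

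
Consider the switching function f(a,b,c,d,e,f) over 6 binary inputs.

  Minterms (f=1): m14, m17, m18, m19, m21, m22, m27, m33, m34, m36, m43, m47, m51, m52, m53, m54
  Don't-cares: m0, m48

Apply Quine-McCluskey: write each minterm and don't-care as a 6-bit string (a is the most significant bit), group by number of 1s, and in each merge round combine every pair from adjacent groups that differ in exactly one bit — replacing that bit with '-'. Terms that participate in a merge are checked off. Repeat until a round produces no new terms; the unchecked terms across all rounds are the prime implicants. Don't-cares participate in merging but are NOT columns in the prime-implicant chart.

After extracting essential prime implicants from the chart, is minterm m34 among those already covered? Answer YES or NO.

YES

Round 0: 000000 001110 010001✓ 010010✓ 010011✓ 010101✓ 010110✓ 011011✓ 100001 100010 100100✓ 101011✓ 101111✓ 110000✓ 110011✓ 110100✓ 110101✓ 110110✓
Round 1: -10011 -10101 -10110 01-011 010-01 010-10 0100-1 01001- 1-0100 101-11 110-00 1101-0 11010-
PIs = {-10011, -10101, -10110, 000000, 001110, 01-011, 010-01, 010-10, 0100-1, 01001-, 1-0100, 100001, 100010, 101-11, 110-00, 1101-0, 11010-}
Coverage chart:
  m14: 001110 ←essential
  m17: 010-01,0100-1
  m18: 010-10,01001-
  m19: -10011,01-011,0100-1,01001-
  m21: -10101,010-01
  m22: -10110,010-10
  m27: 01-011 ←essential
  m33: 100001 ←essential
  m34: 100010 ←essential
  m36: 1-0100 ←essential
  m43: 101-11 ←essential
  m47: 101-11 ←essential
  m51: -10011 ←essential
  m52: 1-0100,110-00,1101-0,11010-
  m53: -10101,11010-
  m54: -10110,1101-0
Essential: -10011, 001110, 01-011, 1-0100, 100001, 100010, 101-11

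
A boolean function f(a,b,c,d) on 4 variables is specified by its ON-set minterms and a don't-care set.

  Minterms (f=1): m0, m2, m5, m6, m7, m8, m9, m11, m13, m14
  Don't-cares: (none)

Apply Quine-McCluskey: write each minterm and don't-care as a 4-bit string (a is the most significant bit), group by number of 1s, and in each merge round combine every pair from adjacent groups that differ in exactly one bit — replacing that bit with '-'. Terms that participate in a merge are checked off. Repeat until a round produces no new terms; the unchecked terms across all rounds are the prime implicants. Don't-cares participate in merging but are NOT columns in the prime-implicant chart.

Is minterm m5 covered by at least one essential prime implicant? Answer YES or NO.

NO

[col 0] 0000*, 0010*, 0101*, 0110*, 0111*, 1000*, 1001*, 1011*, 1101*, 1110*
[col 1] -000, -101, -110, 0-10, 00-0, 01-1, 011-, 1-01, 10-1, 100-
Prime implicants: -000, -101, -110, 0-10, 00-0, 01-1, 011-, 1-01, 10-1, 100-
PI chart (minterm → PIs covering it):
  0 | -000,00-0
  2 | 0-10,00-0
  5 | -101,01-1
  6 | -110,0-10,011-
  7 | 01-1,011-
  8 | -000,100-
  9 | 1-01,10-1,100-
  11 | 10-1  (sole → essential)
  13 | -101,1-01
  14 | -110  (sole → essential)
Essential prime implicants: -110, 10-1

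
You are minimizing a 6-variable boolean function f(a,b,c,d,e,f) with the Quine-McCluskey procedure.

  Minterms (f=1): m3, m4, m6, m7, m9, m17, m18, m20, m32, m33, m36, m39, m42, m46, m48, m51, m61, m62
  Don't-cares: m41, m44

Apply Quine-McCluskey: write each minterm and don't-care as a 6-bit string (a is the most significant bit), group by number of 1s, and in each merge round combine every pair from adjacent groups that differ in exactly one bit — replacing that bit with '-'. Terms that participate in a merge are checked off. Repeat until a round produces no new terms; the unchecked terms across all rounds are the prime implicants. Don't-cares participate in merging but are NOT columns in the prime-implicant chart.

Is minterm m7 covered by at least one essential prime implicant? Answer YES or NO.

Round 0: 000011✓ 000100✓ 000110✓ 000111✓ 001001✓ 010001 010010 010100✓ 100000✓ 100001✓ 100100✓ 100111✓ 101001✓ 101010✓ 101100✓ 101110✓ 110000✓ 110011 111101 111110✓
Round 1: -00100 -00111 -01001 0-0100 000-11 0001-0 00011- 1-0000 1-1110 10-001 10-100 100-00 10000- 101-10 1011-0
PIs = {-00100, -00111, -01001, 0-0100, 000-11, 0001-0, 00011-, 010001, 010010, 1-0000, 1-1110, 10-001, 10-100, 100-00, 10000-, 101-10, 1011-0, 110011, 111101}
Coverage chart:
  m3: 000-11 ←essential
  m4: -00100,0-0100,0001-0
  m6: 0001-0,00011-
  m7: -00111,000-11,00011-
  m9: -01001 ←essential
  m17: 010001 ←essential
  m18: 010010 ←essential
  m20: 0-0100 ←essential
  m32: 1-0000,100-00,10000-
  m33: 10-001,10000-
  m36: -00100,10-100,100-00
  m39: -00111 ←essential
  m42: 101-10 ←essential
  m46: 1-1110,101-10,1011-0
  m48: 1-0000 ←essential
  m51: 110011 ←essential
  m61: 111101 ←essential
  m62: 1-1110 ←essential
Essential: -00111, -01001, 0-0100, 000-11, 010001, 010010, 1-0000, 1-1110, 101-10, 110011, 111101

YES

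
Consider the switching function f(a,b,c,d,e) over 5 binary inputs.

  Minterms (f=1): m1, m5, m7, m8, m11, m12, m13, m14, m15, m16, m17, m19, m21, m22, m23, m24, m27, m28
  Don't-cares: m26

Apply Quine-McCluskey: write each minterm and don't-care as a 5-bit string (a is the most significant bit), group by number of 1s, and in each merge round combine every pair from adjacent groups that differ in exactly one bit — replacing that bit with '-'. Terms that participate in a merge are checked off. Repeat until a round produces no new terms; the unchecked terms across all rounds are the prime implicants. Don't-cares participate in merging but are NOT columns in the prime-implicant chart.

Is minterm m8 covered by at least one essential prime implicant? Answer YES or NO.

size-2^0 implicants → 00001(✓)  00101(✓)  00111(✓)  01000(✓)  01011(✓)  01100(✓)  01101(✓)  01110(✓)  01111(✓)  10000(✓)  10001(✓)  10011(✓)  10101(✓)  10110(✓)  10111(✓)  11000(✓)  11010(✓)  11011(✓)  11100(✓)
size-2^1 implicants → -0001(✓)  -0101(✓)  -0111(✓)  -1000(✓)  -1011  -1100(✓)  0-101(✓)  0-111(✓)  00-01(✓)  001-1(✓)  01-00(✓)  01-11  011-0(✓)  011-1(✓)  0110-(✓)  0111-(✓)  1-000  1-011  10-01(✓)  10-11(✓)  100-1(✓)  1000-  101-1(✓)  1011-  11-00(✓)  110-0  1101-
size-2^2 implicants → -0-01  -01-1  -1-00  0-1-1  011--  10--1
Unchecked terms (primes): -0-01, -01-1, -1-00, -1011, 0-1-1, 01-11, 011--, 1-000, 1-011, 10--1, 1000-, 1011-, 110-0, 1101-
Minterm coverage:
  m1 ⊆ -0-01 [E]
  m5 ⊆ -0-01,-01-1,0-1-1
  m7 ⊆ -01-1,0-1-1
  m8 ⊆ -1-00 [E]
  m11 ⊆ -1011,01-11
  m12 ⊆ -1-00,011--
  m13 ⊆ 0-1-1,011--
  m14 ⊆ 011-- [E]
  m15 ⊆ 0-1-1,01-11,011--
  m16 ⊆ 1-000,1000-
  m17 ⊆ -0-01,10--1,1000-
  m19 ⊆ 1-011,10--1
  m21 ⊆ -0-01,-01-1,10--1
  m22 ⊆ 1011- [E]
  m23 ⊆ -01-1,10--1,1011-
  m24 ⊆ -1-00,1-000,110-0
  m27 ⊆ -1011,1-011,1101-
  m28 ⊆ -1-00 [E]
E = {-0-01, -1-00, 011--, 1011-}

YES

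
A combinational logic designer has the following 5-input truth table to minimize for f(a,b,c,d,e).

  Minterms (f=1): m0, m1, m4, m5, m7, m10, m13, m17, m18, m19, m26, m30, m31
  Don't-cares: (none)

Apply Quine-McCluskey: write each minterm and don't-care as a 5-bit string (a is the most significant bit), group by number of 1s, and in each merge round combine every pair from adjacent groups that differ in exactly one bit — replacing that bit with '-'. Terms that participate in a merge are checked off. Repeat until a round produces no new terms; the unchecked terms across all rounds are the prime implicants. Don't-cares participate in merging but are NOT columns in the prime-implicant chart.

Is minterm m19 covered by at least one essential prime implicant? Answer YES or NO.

Round 0: 00000✓ 00001✓ 00100✓ 00101✓ 00111✓ 01010✓ 01101✓ 10001✓ 10010✓ 10011✓ 11010✓ 11110✓ 11111✓
Round 1: -0001 -1010 0-101 00-00✓ 00-01✓ 0000-✓ 001-1 0010-✓ 1-010 100-1 1001- 11-10 1111-
Round 2: 00-0-
PIs = {-0001, -1010, 0-101, 00-0-, 001-1, 1-010, 100-1, 1001-, 11-10, 1111-}
Coverage chart:
  m0: 00-0- ←essential
  m1: -0001,00-0-
  m4: 00-0- ←essential
  m5: 0-101,00-0-,001-1
  m7: 001-1 ←essential
  m10: -1010 ←essential
  m13: 0-101 ←essential
  m17: -0001,100-1
  m18: 1-010,1001-
  m19: 100-1,1001-
  m26: -1010,1-010,11-10
  m30: 11-10,1111-
  m31: 1111- ←essential
Essential: -1010, 0-101, 00-0-, 001-1, 1111-

NO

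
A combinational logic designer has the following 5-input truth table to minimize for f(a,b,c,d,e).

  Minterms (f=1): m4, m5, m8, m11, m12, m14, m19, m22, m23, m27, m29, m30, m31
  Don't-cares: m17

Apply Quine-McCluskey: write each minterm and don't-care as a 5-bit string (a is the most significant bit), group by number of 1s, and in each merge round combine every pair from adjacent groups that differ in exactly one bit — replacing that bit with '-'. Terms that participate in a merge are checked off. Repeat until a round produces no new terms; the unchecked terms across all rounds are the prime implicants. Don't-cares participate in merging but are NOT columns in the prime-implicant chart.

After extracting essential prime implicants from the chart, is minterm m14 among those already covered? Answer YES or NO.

Round 0: 00100✓ 00101✓ 01000✓ 01011✓ 01100✓ 01110✓ 10001✓ 10011✓ 10110✓ 10111✓ 11011✓ 11101✓ 11110✓ 11111✓
Round 1: -1011 -1110 0-100 0010- 01-00 011-0 1-011✓ 1-110✓ 1-111✓ 10-11✓ 100-1 1011-✓ 11-11✓ 111-1 1111-✓
Round 2: 1--11 1-11-
PIs = {-1011, -1110, 0-100, 0010-, 01-00, 011-0, 1--11, 1-11-, 100-1, 111-1}
Coverage chart:
  m4: 0-100,0010-
  m5: 0010- ←essential
  m8: 01-00 ←essential
  m11: -1011 ←essential
  m12: 0-100,01-00,011-0
  m14: -1110,011-0
  m19: 1--11,100-1
  m22: 1-11- ←essential
  m23: 1--11,1-11-
  m27: -1011,1--11
  m29: 111-1 ←essential
  m30: -1110,1-11-
  m31: 1--11,1-11-,111-1
Essential: -1011, 0010-, 01-00, 1-11-, 111-1

NO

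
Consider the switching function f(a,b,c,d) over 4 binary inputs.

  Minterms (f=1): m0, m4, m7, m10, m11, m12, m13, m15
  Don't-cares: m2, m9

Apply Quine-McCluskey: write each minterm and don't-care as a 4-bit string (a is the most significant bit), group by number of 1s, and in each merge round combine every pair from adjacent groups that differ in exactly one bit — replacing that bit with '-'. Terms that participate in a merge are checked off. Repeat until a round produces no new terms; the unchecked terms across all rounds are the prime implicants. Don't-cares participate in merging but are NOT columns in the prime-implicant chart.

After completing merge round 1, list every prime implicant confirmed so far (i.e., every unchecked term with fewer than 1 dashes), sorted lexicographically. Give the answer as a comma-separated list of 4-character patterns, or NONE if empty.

Round 0: 0000✓ 0010✓ 0100✓ 0111✓ 1001✓ 1010✓ 1011✓ 1100✓ 1101✓ 1111✓
Round 1: -010 -100 -111 0-00 00-0 1-01✓ 1-11✓ 10-1✓ 101- 11-1✓ 110-
Round 2: 1--1
PIs = {-010, -100, -111, 0-00, 00-0, 1--1, 101-, 110-}

NONE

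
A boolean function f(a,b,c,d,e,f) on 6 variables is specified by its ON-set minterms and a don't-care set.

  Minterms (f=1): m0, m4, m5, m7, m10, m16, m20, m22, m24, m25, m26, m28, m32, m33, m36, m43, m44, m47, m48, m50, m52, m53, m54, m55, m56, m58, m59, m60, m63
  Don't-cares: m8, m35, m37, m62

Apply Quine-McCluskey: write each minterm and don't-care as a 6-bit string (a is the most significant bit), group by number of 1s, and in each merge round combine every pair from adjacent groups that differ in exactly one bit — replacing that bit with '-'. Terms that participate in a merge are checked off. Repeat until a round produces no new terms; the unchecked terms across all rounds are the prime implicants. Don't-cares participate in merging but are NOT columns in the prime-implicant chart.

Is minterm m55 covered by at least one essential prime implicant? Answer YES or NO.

[col 0] 000000*, 000100*, 000101*, 000111*, 001000*, 001010*, 010000*, 010100*, 010110*, 011000*, 011001*, 011010*, 011100*, 100000*, 100001*, 100011*, 100100*, 100101*, 101011*, 101100*, 101111*, 110000*, 110010*, 110100*, 110101*, 110110*, 110111*, 111000*, 111010*, 111011*, 111100*, 111110*, 111111*
[col 1] -00000*, -00100*, -00101*, -10000*, -10100*, -10110*, -11000*, -11010*, -11100*, 0-0000*, 0-0100*, 0-1000*, 0-1010*, 00-000*, 000-00*, 0001-1, 00010-*, 0010-0*, 01-000*, 01-100*, 010-00*, 0101-0*, 011-00*, 0110-0*, 01100-, 1-0000*, 1-0100*, 1-0101*, 1-1011*, 1-1100*, 1-1111*, 10-011, 10-100*, 100-00*, 100-01*, 1000-1, 10000-*, 10010-*, 101-11*, 11-000*, 11-010*, 11-100*, 11-110*, 11-111*, 110-00*, 110-10*, 1100-0*, 1101-0*, 1101-1*, 11010-*, 11011-*, 111-00*, 111-10*, 111-11*, 1110-0*, 11101-*, 1111-0*, 11111-*
[col 2] --0000*, --0100*, -00-00*, -0010-, -1-000*, -1-100*, -10-00*, -101-0, -11-00*, -110-0, 0--000, 0-0-00*, 0-10-0, 01--00*, 1--100, 1-0-00*, 1-010-, 1-1-11, 100-0-, 11--00*, 11--10*, 11-0-0*, 11-1-0*, 11-11-, 110--0*, 1101--, 111--0*, 111-1-
[col 3] --0-00, -1--00, 11---0
Prime implicants: --0-00, -0010-, -1--00, -101-0, -110-0, 0--000, 0-10-0, 0001-1, 01100-, 1--100, 1-010-, 1-1-11, 10-011, 100-0-, 1000-1, 11---0, 11-11-, 1101--, 111-1-
PI chart (minterm → PIs covering it):
  0 | --0-00,0--000
  4 | --0-00,-0010-
  5 | -0010-,0001-1
  7 | 0001-1  (sole → essential)
  10 | 0-10-0  (sole → essential)
  16 | --0-00,-1--00,0--000
  20 | --0-00,-1--00,-101-0
  22 | -101-0  (sole → essential)
  24 | -1--00,-110-0,0--000,0-10-0,01100-
  25 | 01100-  (sole → essential)
  26 | -110-0,0-10-0
  28 | -1--00  (sole → essential)
  32 | --0-00,100-0-
  33 | 100-0-,1000-1
  36 | --0-00,-0010-,1--100,1-010-,100-0-
  43 | 1-1-11,10-011
  44 | 1--100  (sole → essential)
  47 | 1-1-11  (sole → essential)
  48 | --0-00,-1--00,11---0
  50 | 11---0  (sole → essential)
  52 | --0-00,-1--00,-101-0,1--100,1-010-,11---0,1101--
  53 | 1-010-,1101--
  54 | -101-0,11---0,11-11-,1101--
  55 | 11-11-,1101--
  56 | -1--00,-110-0,11---0
  58 | -110-0,11---0,111-1-
  59 | 1-1-11,111-1-
  60 | -1--00,1--100,11---0
  63 | 1-1-11,11-11-,111-1-
Essential prime implicants: -1--00, -101-0, 0-10-0, 0001-1, 01100-, 1--100, 1-1-11, 11---0

NO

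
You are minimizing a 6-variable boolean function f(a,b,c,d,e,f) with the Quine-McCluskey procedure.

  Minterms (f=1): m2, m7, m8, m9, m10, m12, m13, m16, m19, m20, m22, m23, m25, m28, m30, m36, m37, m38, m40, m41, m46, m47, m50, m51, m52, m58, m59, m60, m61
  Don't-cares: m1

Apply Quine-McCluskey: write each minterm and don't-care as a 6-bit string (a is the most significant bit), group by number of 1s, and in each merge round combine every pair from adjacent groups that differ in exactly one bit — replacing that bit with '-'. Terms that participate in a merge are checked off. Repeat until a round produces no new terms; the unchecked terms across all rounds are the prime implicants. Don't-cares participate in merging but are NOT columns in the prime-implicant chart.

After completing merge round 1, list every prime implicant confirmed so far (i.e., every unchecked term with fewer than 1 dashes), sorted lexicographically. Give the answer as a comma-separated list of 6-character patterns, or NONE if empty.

NONE

Round 0: 000001✓ 000010✓ 000111✓ 001000✓ 001001✓ 001010✓ 001100✓ 001101✓ 010000✓ 010011✓ 010100✓ 010110✓ 010111✓ 011001✓ 011100✓ 011110✓ 100100✓ 100101✓ 100110✓ 101000✓ 101001✓ 101110✓ 101111✓ 110010✓ 110011✓ 110100✓ 111010✓ 111011✓ 111100✓ 111101✓
Round 1: -01000✓ -01001✓ -10011 -10100✓ -11100✓ 0-0111 0-1001 0-1100 00-001 00-010 001-00✓ 001-01✓ 0010-0 00100-✓ 00110-✓ 01-100✓ 01-110✓ 010-00 010-11 0101-0✓ 01011- 0111-0✓ 1-0100 10-110 1001-0 10010- 10100-✓ 10111- 11-010✓ 11-011✓ 11-100✓ 11001-✓ 11101-✓ 11110-
Round 2: -0100- -1-100 001-0- 01-1-0 11-01-
PIs = {-0100-, -1-100, -10011, 0-0111, 0-1001, 0-1100, 00-001, 00-010, 001-0-, 0010-0, 01-1-0, 010-00, 010-11, 01011-, 1-0100, 10-110, 1001-0, 10010-, 10111-, 11-01-, 11110-}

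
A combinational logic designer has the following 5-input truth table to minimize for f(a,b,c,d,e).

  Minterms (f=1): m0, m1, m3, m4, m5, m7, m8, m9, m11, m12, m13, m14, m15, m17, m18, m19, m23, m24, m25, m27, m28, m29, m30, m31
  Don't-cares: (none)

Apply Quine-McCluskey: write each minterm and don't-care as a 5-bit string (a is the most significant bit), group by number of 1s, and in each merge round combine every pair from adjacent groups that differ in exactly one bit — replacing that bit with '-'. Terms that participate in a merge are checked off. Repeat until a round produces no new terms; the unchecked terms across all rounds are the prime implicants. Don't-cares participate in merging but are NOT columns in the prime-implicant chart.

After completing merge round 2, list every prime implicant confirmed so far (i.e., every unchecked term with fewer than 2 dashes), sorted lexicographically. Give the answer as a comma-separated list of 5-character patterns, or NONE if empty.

[col 0] 00000*, 00001*, 00011*, 00100*, 00101*, 00111*, 01000*, 01001*, 01011*, 01100*, 01101*, 01110*, 01111*, 10001*, 10010*, 10011*, 10111*, 11000*, 11001*, 11011*, 11100*, 11101*, 11110*, 11111*
[col 1] -0001*, -0011*, -0111*, -1000*, -1001*, -1011*, -1100*, -1101*, -1110*, -1111*, 0-000*, 0-001*, 0-011*, 0-100*, 0-101*, 0-111*, 00-00*, 00-01*, 00-11*, 000-1*, 0000-*, 001-1*, 0010-*, 01-00*, 01-01*, 01-11*, 010-1*, 0100-*, 011-0*, 011-1*, 0110-*, 0111-*, 1-001*, 1-011*, 1-111*, 10-11*, 100-1*, 1001-, 11-00*, 11-01*, 11-11*, 110-1*, 1100-*, 111-0*, 111-1*, 1110-*, 1111-*
[col 2] --001*, --011*, --111*, -0-11*, -00-1*, -1-00*, -1-01*, -1-11*, -10-1*, -100-*, -11-0*, -11-1*, -110-*, -111-*, 0--00*, 0--01*, 0--11*, 0-0-1*, 0-00-*, 0-1-1*, 0-10-*, 00--1*, 00-0-*, 01--1*, 01-0-*, 011--*, 1--11*, 1-0-1*, 11--1*, 11-0-*, 111--*
[col 3] ---11, --0-1, -1--1, -1-0-, -11--, 0---1, 0--0-
Prime implicants: ---11, --0-1, -1--1, -1-0-, -11--, 0---1, 0--0-, 1001-

1001-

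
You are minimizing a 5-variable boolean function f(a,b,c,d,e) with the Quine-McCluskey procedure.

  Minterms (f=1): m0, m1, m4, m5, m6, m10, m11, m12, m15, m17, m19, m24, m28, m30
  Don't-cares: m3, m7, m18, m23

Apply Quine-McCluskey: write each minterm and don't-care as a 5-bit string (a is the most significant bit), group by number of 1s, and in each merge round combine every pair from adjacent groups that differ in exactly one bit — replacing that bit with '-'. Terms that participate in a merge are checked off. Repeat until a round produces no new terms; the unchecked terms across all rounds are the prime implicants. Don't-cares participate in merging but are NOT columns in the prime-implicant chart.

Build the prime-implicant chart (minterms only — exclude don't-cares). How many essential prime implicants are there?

7

[col 0] 00000*, 00001*, 00011*, 00100*, 00101*, 00110*, 00111*, 01010*, 01011*, 01100*, 01111*, 10001*, 10010*, 10011*, 10111*, 11000*, 11100*, 11110*
[col 1] -0001*, -0011*, -0111*, -1100, 0-011*, 0-100, 0-111*, 00-00*, 00-01*, 00-11*, 000-1*, 0000-*, 001-0*, 001-1*, 0010-*, 0011-*, 01-11*, 0101-, 10-11*, 100-1*, 1001-, 11-00, 111-0
[col 2] -0-11, -00-1, 0--11, 00--1, 00-0-, 001--
Prime implicants: -0-11, -00-1, -1100, 0--11, 0-100, 00--1, 00-0-, 001--, 0101-, 1001-, 11-00, 111-0
PI chart (minterm → PIs covering it):
  0 | 00-0-  (sole → essential)
  1 | -00-1,00--1,00-0-
  4 | 0-100,00-0-,001--
  5 | 00--1,00-0-,001--
  6 | 001--  (sole → essential)
  10 | 0101-  (sole → essential)
  11 | 0--11,0101-
  12 | -1100,0-100
  15 | 0--11  (sole → essential)
  17 | -00-1  (sole → essential)
  19 | -0-11,-00-1,1001-
  24 | 11-00  (sole → essential)
  28 | -1100,11-00,111-0
  30 | 111-0  (sole → essential)
Essential prime implicants: -00-1, 0--11, 00-0-, 001--, 0101-, 11-00, 111-0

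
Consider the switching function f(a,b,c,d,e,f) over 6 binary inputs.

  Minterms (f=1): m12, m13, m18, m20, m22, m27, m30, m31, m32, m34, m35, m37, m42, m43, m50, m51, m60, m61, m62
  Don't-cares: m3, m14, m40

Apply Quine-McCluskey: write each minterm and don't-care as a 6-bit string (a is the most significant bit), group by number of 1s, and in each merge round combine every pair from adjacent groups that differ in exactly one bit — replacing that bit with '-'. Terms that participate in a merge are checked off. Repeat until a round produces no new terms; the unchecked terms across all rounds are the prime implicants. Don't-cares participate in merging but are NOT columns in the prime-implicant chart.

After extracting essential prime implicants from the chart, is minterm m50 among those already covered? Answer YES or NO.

Round 0: 000011✓ 001100✓ 001101✓ 001110✓ 010010✓ 010100✓ 010110✓ 011011✓ 011110✓ 011111✓ 100000✓ 100010✓ 100011✓ 100101 101000✓ 101010✓ 101011✓ 110010✓ 110011✓ 111100✓ 111101✓ 111110✓
Round 1: -00011 -10010 -11110 0-1110 0011-0 00110- 01-110 010-10 0101-0 011-11 01111- 1-0010✓ 1-0011✓ 10-000✓ 10-010✓ 10-011✓ 1000-0✓ 10001-✓ 1010-0✓ 10101-✓ 11001-✓ 1111-0 11110-
Round 2: 1-001- 10-0-0 10-01-
PIs = {-00011, -10010, -11110, 0-1110, 0011-0, 00110-, 01-110, 010-10, 0101-0, 011-11, 01111-, 1-001-, 10-0-0, 10-01-, 100101, 1111-0, 11110-}
Coverage chart:
  m12: 0011-0,00110-
  m13: 00110- ←essential
  m18: -10010,010-10
  m20: 0101-0 ←essential
  m22: 01-110,010-10,0101-0
  m27: 011-11 ←essential
  m30: -11110,0-1110,01-110,01111-
  m31: 011-11,01111-
  m32: 10-0-0 ←essential
  m34: 1-001-,10-0-0,10-01-
  m35: -00011,1-001-,10-01-
  m37: 100101 ←essential
  m42: 10-0-0,10-01-
  m43: 10-01- ←essential
  m50: -10010,1-001-
  m51: 1-001- ←essential
  m60: 1111-0,11110-
  m61: 11110- ←essential
  m62: -11110,1111-0
Essential: 00110-, 0101-0, 011-11, 1-001-, 10-0-0, 10-01-, 100101, 11110-

YES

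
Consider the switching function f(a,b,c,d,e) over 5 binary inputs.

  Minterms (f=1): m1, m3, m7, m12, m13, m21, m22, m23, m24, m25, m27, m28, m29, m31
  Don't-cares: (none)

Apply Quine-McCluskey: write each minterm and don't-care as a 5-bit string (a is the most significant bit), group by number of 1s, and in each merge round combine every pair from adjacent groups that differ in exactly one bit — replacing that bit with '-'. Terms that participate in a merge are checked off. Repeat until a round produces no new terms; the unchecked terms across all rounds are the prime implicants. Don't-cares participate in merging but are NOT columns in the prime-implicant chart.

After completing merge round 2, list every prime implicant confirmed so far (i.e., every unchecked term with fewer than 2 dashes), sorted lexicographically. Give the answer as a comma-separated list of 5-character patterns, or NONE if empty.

[col 0] 00001*, 00011*, 00111*, 01100*, 01101*, 10101*, 10110*, 10111*, 11000*, 11001*, 11011*, 11100*, 11101*, 11111*
[col 1] -0111, -1100*, -1101*, 00-11, 000-1, 0110-*, 1-101*, 1-111*, 101-1*, 1011-, 11-00*, 11-01*, 11-11*, 110-1*, 1100-*, 111-1*, 1110-*
[col 2] -110-, 1-1-1, 11--1, 11-0-
Prime implicants: -0111, -110-, 00-11, 000-1, 1-1-1, 1011-, 11--1, 11-0-

-0111, 00-11, 000-1, 1011-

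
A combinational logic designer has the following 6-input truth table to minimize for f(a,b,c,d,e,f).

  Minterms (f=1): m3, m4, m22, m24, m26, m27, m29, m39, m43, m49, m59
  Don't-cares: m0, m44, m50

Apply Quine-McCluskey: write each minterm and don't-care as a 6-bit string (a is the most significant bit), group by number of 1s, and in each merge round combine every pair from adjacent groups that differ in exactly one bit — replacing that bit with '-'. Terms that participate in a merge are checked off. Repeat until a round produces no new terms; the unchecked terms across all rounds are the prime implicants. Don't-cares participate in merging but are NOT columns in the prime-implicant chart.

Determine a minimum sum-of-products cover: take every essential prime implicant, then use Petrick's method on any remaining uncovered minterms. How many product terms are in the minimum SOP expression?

9

size-2^0 implicants → 000000(✓)  000011  000100(✓)  010110  011000(✓)  011010(✓)  011011(✓)  011101  100111  101011(✓)  101100  110001  110010  111011(✓)
size-2^1 implicants → -11011  000-00  0110-0  01101-  1-1011
Unchecked terms (primes): -11011, 000-00, 000011, 010110, 0110-0, 01101-, 011101, 1-1011, 100111, 101100, 110001, 110010
Minterm coverage:
  m3 ⊆ 000011 [E]
  m4 ⊆ 000-00 [E]
  m22 ⊆ 010110 [E]
  m24 ⊆ 0110-0 [E]
  m26 ⊆ 0110-0,01101-
  m27 ⊆ -11011,01101-
  m29 ⊆ 011101 [E]
  m39 ⊆ 100111 [E]
  m43 ⊆ 1-1011 [E]
  m49 ⊆ 110001 [E]
  m59 ⊆ -11011,1-1011
E = {000-00, 000011, 010110, 0110-0, 011101, 1-1011, 100111, 110001}
Petrick residual → -11011
Cover = bcd'ef + a'b'c'e'f' + a'b'c'd'ef + a'bc'def' + a'bcd'f' + a'bcde'f + acd'ef + ab'c'def + abc'd'e'f  |cover|=9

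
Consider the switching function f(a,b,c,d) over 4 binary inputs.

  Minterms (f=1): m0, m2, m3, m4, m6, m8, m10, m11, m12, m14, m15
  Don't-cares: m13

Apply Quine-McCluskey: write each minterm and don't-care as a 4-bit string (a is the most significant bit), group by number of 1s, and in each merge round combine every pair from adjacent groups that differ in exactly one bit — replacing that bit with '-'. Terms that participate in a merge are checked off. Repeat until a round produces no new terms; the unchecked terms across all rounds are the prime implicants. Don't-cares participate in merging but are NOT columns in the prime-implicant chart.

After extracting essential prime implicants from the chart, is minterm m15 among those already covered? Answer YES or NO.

NO

[col 0] 0000*, 0010*, 0011*, 0100*, 0110*, 1000*, 1010*, 1011*, 1100*, 1101*, 1110*, 1111*
[col 1] -000*, -010*, -011*, -100*, -110*, 0-00*, 0-10*, 00-0*, 001-*, 01-0*, 1-00*, 1-10*, 1-11*, 10-0*, 101-*, 11-0*, 11-1*, 110-*, 111-*
[col 2] --00*, --10*, -0-0*, -01-, -1-0*, 0--0*, 1--0*, 1-1-, 11--
[col 3] ---0
Prime implicants: ---0, -01-, 1-1-, 11--
PI chart (minterm → PIs covering it):
  0 | ---0  (sole → essential)
  2 | ---0,-01-
  3 | -01-  (sole → essential)
  4 | ---0  (sole → essential)
  6 | ---0  (sole → essential)
  8 | ---0  (sole → essential)
  10 | ---0,-01-,1-1-
  11 | -01-,1-1-
  12 | ---0,11--
  14 | ---0,1-1-,11--
  15 | 1-1-,11--
Essential prime implicants: ---0, -01-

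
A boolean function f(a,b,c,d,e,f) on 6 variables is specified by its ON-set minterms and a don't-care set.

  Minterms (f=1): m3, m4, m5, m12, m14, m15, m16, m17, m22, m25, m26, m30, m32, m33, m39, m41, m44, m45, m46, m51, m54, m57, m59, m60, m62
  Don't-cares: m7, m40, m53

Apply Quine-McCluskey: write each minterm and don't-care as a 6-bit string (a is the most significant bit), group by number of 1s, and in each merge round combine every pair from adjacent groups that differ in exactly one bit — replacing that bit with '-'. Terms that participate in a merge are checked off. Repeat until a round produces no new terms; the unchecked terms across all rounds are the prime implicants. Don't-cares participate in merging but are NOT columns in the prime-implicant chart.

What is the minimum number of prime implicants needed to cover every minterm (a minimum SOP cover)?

13

Round 0: 000011✓ 000100✓ 000101✓ 000111✓ 001100✓ 001110✓ 001111✓ 010000✓ 010001✓ 010110✓ 011001✓ 011010✓ 011110✓ 100000✓ 100001✓ 100111✓ 101000✓ 101001✓ 101100✓ 101101✓ 101110✓ 110011✓ 110101 110110✓ 111001✓ 111011✓ 111100✓ 111110✓
Round 1: -00111 -01100✓ -01110✓ -10110✓ -11001 -11110✓ 0-1110✓ 00-100 00-111 000-11 0001-1 00010- 0011-0✓ 00111- 01-001 01-110✓ 01000- 011-10 1-1001 1-1100✓ 1-1110✓ 10-000✓ 10-001✓ 10000-✓ 101-00✓ 101-01✓ 10100-✓ 1011-0✓ 10110-✓ 11-011 11-110✓ 1110-1 1111-0✓
Round 2: --1110 -011-0 -1-110 1-11-0 10-00- 101-0-
PIs = {--1110, -00111, -011-0, -1-110, -11001, 00-100, 00-111, 000-11, 0001-1, 00010-, 00111-, 01-001, 01000-, 011-10, 1-1001, 1-11-0, 10-00-, 101-0-, 11-011, 110101, 1110-1}
Coverage chart:
  m3: 000-11 ←essential
  m4: 00-100,00010-
  m5: 0001-1,00010-
  m12: -011-0,00-100
  m14: --1110,-011-0,00111-
  m15: 00-111,00111-
  m16: 01000- ←essential
  m17: 01-001,01000-
  m22: -1-110 ←essential
  m25: -11001,01-001
  m26: 011-10 ←essential
  m30: --1110,-1-110,011-10
  m32: 10-00- ←essential
  m33: 10-00- ←essential
  m39: -00111 ←essential
  m41: 1-1001,10-00-,101-0-
  m44: -011-0,1-11-0,101-0-
  m45: 101-0- ←essential
  m46: --1110,-011-0,1-11-0
  m51: 11-011 ←essential
  m54: -1-110 ←essential
  m57: -11001,1-1001,1110-1
  m59: 11-011,1110-1
  m60: 1-11-0 ←essential
  m62: --1110,-1-110,1-11-0
Essential: -00111, -1-110, 000-11, 01000-, 011-10, 1-11-0, 10-00-, 101-0-, 11-011
Petrick residual → -011-0, -11001, 00-111, 00010-
Min cover (13 terms): b'c'def + b'cdf' + bdef' + bcd'e'f + a'b'def + a'b'c'ef + a'b'c'de' + a'bc'd'e' + a'bcef' + acdf' + ab'd'e' + ab'ce' + abd'ef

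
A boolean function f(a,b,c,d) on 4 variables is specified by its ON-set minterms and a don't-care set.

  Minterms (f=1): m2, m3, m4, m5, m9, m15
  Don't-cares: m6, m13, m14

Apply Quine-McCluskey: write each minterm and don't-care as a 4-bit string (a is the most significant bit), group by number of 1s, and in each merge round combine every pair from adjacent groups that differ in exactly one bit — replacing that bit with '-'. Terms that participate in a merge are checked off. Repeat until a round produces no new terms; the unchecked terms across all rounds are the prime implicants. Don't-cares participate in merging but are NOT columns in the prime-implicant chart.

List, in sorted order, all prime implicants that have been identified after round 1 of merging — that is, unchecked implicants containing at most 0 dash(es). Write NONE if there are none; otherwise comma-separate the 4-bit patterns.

NONE

[col 0] 0010*, 0011*, 0100*, 0101*, 0110*, 1001*, 1101*, 1110*, 1111*
[col 1] -101, -110, 0-10, 001-, 01-0, 010-, 1-01, 11-1, 111-
Prime implicants: -101, -110, 0-10, 001-, 01-0, 010-, 1-01, 11-1, 111-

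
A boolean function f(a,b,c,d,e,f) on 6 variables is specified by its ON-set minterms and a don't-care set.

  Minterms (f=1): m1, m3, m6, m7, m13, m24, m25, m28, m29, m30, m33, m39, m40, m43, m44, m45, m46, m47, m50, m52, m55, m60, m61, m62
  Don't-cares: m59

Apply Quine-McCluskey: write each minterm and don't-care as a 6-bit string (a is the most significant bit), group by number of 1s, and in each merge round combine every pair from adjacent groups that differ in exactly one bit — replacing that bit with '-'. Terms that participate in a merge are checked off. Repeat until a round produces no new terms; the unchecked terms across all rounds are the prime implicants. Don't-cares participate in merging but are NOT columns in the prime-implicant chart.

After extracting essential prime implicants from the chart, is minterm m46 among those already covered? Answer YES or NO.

NO

[col 0] 000001*, 000011*, 000110*, 000111*, 001101*, 011000*, 011001*, 011100*, 011101*, 011110*, 100001*, 100111*, 101000*, 101011*, 101100*, 101101*, 101110*, 101111*, 110010, 110100*, 110111*, 111011*, 111100*, 111101*, 111110*
[col 1] -00001, -00111, -01101*, -11100*, -11101*, -11110*, 0-1101*, 000-11, 0000-1, 00011-, 011-00*, 011-01*, 01100-*, 0111-0*, 01110-*, 1-0111, 1-1011, 1-1100*, 1-1101*, 1-1110*, 10-111, 101-00, 101-11, 1011-0*, 1011-1*, 10110-*, 10111-*, 11-100, 1111-0*, 11110-*
[col 2] --1101, -111-0, -1110-, 011-0-, 1-11-0, 1-110-, 1011--
Prime implicants: --1101, -00001, -00111, -111-0, -1110-, 000-11, 0000-1, 00011-, 011-0-, 1-0111, 1-1011, 1-11-0, 1-110-, 10-111, 101-00, 101-11, 1011--, 11-100, 110010
PI chart (minterm → PIs covering it):
  1 | -00001,0000-1
  3 | 000-11,0000-1
  6 | 00011-  (sole → essential)
  7 | -00111,000-11,00011-
  13 | --1101  (sole → essential)
  24 | 011-0-  (sole → essential)
  25 | 011-0-  (sole → essential)
  28 | -111-0,-1110-,011-0-
  29 | --1101,-1110-,011-0-
  30 | -111-0  (sole → essential)
  33 | -00001  (sole → essential)
  39 | -00111,1-0111,10-111
  40 | 101-00  (sole → essential)
  43 | 1-1011,101-11
  44 | 1-11-0,1-110-,101-00,1011--
  45 | --1101,1-110-,1011--
  46 | 1-11-0,1011--
  47 | 10-111,101-11,1011--
  50 | 110010  (sole → essential)
  52 | 11-100  (sole → essential)
  55 | 1-0111  (sole → essential)
  60 | -111-0,-1110-,1-11-0,1-110-,11-100
  61 | --1101,-1110-,1-110-
  62 | -111-0,1-11-0
Essential prime implicants: --1101, -00001, -111-0, 00011-, 011-0-, 1-0111, 101-00, 11-100, 110010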